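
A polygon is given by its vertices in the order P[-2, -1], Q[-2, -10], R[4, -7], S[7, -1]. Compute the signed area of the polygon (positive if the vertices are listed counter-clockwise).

Apply the surveyor's formula: 2A = Σ (x_i·y_{i+1} − x_{i+1}·y_i), indices taken mod 4.
Cross-terms: 18, 54, 45, -9  ⇒  Σ = 108
Signed area = Σ/2 = 54 (positive ⇒ counter-clockwise traversal).

54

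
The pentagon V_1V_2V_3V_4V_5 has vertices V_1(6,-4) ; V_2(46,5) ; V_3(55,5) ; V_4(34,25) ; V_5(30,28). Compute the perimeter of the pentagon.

|V_1V_2| = √((40)² + (9)²) = √1681 = 41
|V_2V_3| = √((9)² + (0)²) = √81 = 9
|V_3V_4| = √((-21)² + (20)²) = √841 = 29
|V_4V_5| = √((-4)² + (3)²) = √25 = 5
|V_5V_1| = √((-24)² + (-32)²) = √1600 = 40
Perimeter = 41 + 9 + 29 + 5 + 40 = 124.

124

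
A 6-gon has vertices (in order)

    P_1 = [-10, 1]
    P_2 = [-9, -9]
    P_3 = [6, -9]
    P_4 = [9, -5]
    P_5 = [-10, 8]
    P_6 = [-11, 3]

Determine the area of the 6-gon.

Apply the surveyor's formula: 2A = Σ (x_i·y_{i+1} − x_{i+1}·y_i), indices taken mod 6.
Cross-terms: 99, 135, 51, 22, 58, 19  ⇒  Σ = 384
Area = |Σ|/2 = 192.

192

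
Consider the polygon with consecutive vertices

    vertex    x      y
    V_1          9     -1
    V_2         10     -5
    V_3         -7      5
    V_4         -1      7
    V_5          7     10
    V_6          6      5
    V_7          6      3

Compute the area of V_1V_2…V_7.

Apply the surveyor's formula: 2A = Σ (x_i·y_{i+1} − x_{i+1}·y_i), indices taken mod 7.
Σ = (-35) + (15) + (-44) + (-59) + (-25) + (-12) + (-33) = -193
Area = |Σ|/2 = 96.5.

96.5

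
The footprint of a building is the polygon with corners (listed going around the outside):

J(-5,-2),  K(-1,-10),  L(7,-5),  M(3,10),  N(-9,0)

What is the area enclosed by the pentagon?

Apply the shoelace (surveyor's) formula: 2A = Σ (x_i·y_{i+1} − x_{i+1}·y_i), indices taken mod 5.
Σ = (48) + (75) + (85) + (90) + (18) = 316
Area = |Σ|/2 = 158.

158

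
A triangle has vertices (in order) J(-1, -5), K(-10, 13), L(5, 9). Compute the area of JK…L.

Apply the shoelace (surveyor's) formula: 2A = Σ (x_i·y_{i+1} − x_{i+1}·y_i), indices taken mod 3.
J→K: (-1)(13) − (-10)(-5) = -63
K→L: (-10)(9) − (5)(13) = -155
L→J: (5)(-5) − (-1)(9) = -16
Σ = -234
Area = |Σ|/2 = 117.

117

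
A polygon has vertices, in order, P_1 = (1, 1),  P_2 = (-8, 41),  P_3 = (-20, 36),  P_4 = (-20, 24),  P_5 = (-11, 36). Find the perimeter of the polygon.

|P_1P_2| = √((-9)² + (40)²) = √1681 = 41
|P_2P_3| = √((-12)² + (-5)²) = √169 = 13
|P_3P_4| = √((0)² + (-12)²) = √144 = 12
|P_4P_5| = √((9)² + (12)²) = √225 = 15
|P_5P_1| = √((12)² + (-35)²) = √1369 = 37
Perimeter = 41 + 13 + 12 + 15 + 37 = 118.

118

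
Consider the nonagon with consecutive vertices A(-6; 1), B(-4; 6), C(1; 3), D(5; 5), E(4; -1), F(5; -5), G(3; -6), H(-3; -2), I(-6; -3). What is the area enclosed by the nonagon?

Apply Gauss's area formula: 2A = Σ (x_i·y_{i+1} − x_{i+1}·y_i), indices taken mod 9.
Σ = (-32) + (-18) + (-10) + (-25) + (-15) + (-15) + (-24) + (-3) + (-24) = -166
Area = |Σ|/2 = 83.

83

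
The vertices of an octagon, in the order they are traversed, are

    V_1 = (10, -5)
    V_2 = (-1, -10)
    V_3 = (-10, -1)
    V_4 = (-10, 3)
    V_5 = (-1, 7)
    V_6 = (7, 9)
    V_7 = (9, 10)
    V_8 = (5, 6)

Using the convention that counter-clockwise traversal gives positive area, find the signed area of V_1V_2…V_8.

-230.5

Apply Gauss's area formula: 2A = Σ (x_i·y_{i+1} − x_{i+1}·y_i), indices taken mod 8.
Cross-terms: -105, -99, -40, -67, -58, -11, 4, -85  ⇒  Σ = -461
Signed area = Σ/2 = -230.5 (negative ⇒ clockwise traversal).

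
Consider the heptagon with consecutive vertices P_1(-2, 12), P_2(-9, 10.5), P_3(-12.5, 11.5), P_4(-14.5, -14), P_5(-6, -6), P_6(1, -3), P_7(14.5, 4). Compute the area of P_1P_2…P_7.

356.5

P_1→P_2: (-2)(10.5) − (-9)(12) = 87
P_2→P_3: (-9)(11.5) − (-12.5)(10.5) = 27.75
P_3→P_4: (-12.5)(-14) − (-14.5)(11.5) = 341.75
P_4→P_5: (-14.5)(-6) − (-6)(-14) = 3
P_5→P_6: (-6)(-3) − (1)(-6) = 24
P_6→P_7: (1)(4) − (14.5)(-3) = 47.5
P_7→P_1: (14.5)(12) − (-2)(4) = 182
Σ = 713
Area = |Σ|/2 = 356.5.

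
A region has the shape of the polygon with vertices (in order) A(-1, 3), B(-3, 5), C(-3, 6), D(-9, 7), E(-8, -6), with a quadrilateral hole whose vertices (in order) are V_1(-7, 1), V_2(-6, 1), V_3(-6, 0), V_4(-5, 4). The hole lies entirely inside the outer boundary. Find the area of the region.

55

Outer boundary:
Cross-terms: 4, -3, 33, 110, -30  ⇒  Σ = 114
Area = |Σ|/2 = 57.
Hole:
Apply the shoelace (surveyor's) formula: 2A = Σ (x_i·y_{i+1} − x_{i+1}·y_i), indices taken mod 4.
Σ = (-1) + (6) + (-24) + (23) = 4
Area = |Σ|/2 = 2.
Net area = 57 − 2 = 55.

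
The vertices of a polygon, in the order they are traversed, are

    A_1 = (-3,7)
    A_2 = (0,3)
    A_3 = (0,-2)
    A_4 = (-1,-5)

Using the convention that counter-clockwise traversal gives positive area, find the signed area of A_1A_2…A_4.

Σ = (-9) + (0) + (-2) + (-22) = -33
Signed area = Σ/2 = -16.5 (negative ⇒ clockwise traversal).

-16.5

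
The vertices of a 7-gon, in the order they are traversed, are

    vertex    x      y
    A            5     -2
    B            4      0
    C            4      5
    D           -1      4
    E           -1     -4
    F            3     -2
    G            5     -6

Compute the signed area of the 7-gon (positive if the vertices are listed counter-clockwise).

41.5

A→B: (5)(0) − (4)(-2) = 8
B→C: (4)(5) − (4)(0) = 20
C→D: (4)(4) − (-1)(5) = 21
D→E: (-1)(-4) − (-1)(4) = 8
E→F: (-1)(-2) − (3)(-4) = 14
F→G: (3)(-6) − (5)(-2) = -8
G→A: (5)(-2) − (5)(-6) = 20
Σ = 83
Signed area = Σ/2 = 41.5 (positive ⇒ counter-clockwise traversal).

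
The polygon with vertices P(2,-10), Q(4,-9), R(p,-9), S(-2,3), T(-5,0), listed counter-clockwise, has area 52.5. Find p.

6

The doubled signed area Σ (x_i y_{i+1} − x_{i+1} y_i) is linear in p.
With p=0 it equals 33; the coefficient of p is 12 (from the two edges through R).
So 12·p + 33 = 2·52.5 = 105 ⇒ p = 6.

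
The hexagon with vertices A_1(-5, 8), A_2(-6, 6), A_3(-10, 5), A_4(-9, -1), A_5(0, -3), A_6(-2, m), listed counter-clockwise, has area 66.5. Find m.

5

The doubled signed area Σ (x_i y_{i+1} − x_{i+1} y_i) is linear in m.
With m=0 it equals 108; the coefficient of m is 5 (from the two edges through A_6).
So 5·m + 108 = 2·66.5 = 133 ⇒ m = 5.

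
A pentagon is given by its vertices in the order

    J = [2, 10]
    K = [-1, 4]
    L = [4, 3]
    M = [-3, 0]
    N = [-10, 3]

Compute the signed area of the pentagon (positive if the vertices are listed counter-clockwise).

Apply the surveyor's formula: 2A = Σ (x_i·y_{i+1} − x_{i+1}·y_i), indices taken mod 5.
Σ = (18) + (-19) + (9) + (-9) + (-106) = -107
Signed area = Σ/2 = -53.5 (negative ⇒ clockwise traversal).

-53.5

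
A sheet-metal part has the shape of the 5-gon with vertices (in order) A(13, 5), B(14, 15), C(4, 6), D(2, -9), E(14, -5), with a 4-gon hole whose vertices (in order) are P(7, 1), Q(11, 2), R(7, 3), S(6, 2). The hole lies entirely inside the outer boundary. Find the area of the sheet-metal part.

Outer boundary:
Cross-terms: 125, 24, -48, 116, 135  ⇒  Σ = 352
Area = |Σ|/2 = 176.
Hole:
Σ = (3) + (19) + (-4) + (-8) = 10
Area = |Σ|/2 = 5.
Net area = 176 − 5 = 171.

171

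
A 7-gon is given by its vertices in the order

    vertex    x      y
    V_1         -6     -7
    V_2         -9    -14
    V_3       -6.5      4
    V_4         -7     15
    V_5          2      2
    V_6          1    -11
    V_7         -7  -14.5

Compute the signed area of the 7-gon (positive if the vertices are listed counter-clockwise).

V_1→V_2: (-6)(-14) − (-9)(-7) = 21
V_2→V_3: (-9)(4) − (-6.5)(-14) = -127
V_3→V_4: (-6.5)(15) − (-7)(4) = -69.5
V_4→V_5: (-7)(2) − (2)(15) = -44
V_5→V_6: (2)(-11) − (1)(2) = -24
V_6→V_7: (1)(-14.5) − (-7)(-11) = -91.5
V_7→V_1: (-7)(-7) − (-6)(-14.5) = -38
Σ = -373
Signed area = Σ/2 = -186.5 (negative ⇒ clockwise traversal).

-186.5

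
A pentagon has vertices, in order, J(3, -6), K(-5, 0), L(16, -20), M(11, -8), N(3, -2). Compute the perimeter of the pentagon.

|JK| = √((-8)² + (6)²) = √100 = 10
|KL| = √((21)² + (-20)²) = √841 = 29
|LM| = √((-5)² + (12)²) = √169 = 13
|MN| = √((-8)² + (6)²) = √100 = 10
|NJ| = √((0)² + (-4)²) = √16 = 4
Perimeter = 10 + 29 + 13 + 10 + 4 = 66.

66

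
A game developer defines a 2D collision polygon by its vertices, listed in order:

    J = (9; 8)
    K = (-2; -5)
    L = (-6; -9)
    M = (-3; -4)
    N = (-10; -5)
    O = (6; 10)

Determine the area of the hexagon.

90.5

Apply Gauss's area formula: 2A = Σ (x_i·y_{i+1} − x_{i+1}·y_i), indices taken mod 6.
Σ = (-29) + (-12) + (-3) + (-25) + (-70) + (-42) = -181
Area = |Σ|/2 = 90.5.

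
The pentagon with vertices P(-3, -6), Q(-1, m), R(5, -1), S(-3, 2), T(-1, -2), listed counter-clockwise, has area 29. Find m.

The doubled signed area Σ (x_i y_{i+1} − x_{i+1} y_i) is linear in m.
With m=0 it equals 10; the coefficient of m is -8 (from the two edges through Q).
So -8·m + 10 = 2·29 = 58 ⇒ m = -6.

-6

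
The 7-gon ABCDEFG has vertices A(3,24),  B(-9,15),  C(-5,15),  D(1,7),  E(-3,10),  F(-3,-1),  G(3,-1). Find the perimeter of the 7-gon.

|AB| = √((-12)² + (-9)²) = √225 = 15
|BC| = √((4)² + (0)²) = √16 = 4
|CD| = √((6)² + (-8)²) = √100 = 10
|DE| = √((-4)² + (3)²) = √25 = 5
|EF| = √((0)² + (-11)²) = √121 = 11
|FG| = √((6)² + (0)²) = √36 = 6
|GA| = √((0)² + (25)²) = √625 = 25
Perimeter = 15 + 4 + 10 + 5 + 11 + 6 + 25 = 76.

76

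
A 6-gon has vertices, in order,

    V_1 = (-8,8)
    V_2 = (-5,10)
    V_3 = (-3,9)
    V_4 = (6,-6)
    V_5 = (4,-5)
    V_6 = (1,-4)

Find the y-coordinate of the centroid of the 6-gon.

Apply Gauss's area formula. First the cross-terms c_i = x_i·y_{i+1} − x_{i+1}·y_i:
  -40, -15, -36, -6, -11, -24  ⇒  2A = -132, A = -66.
Then Σ (y_i + y_{i+1})·c_i = -1044, so ȳ = -1044 / (6·(-66)) = 29/11.

29/11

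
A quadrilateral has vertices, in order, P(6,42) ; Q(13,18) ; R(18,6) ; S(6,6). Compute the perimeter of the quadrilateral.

86

|PQ| = √((7)² + (-24)²) = √625 = 25
|QR| = √((5)² + (-12)²) = √169 = 13
|RS| = √((-12)² + (0)²) = √144 = 12
|SP| = √((0)² + (36)²) = √1296 = 36
Perimeter = 25 + 13 + 12 + 36 = 86.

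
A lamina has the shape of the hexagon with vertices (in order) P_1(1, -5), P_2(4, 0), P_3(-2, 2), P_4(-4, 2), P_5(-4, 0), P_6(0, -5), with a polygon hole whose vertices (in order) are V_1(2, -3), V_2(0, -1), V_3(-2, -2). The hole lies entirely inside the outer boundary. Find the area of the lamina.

29.5

Outer boundary:
Apply Gauss's area formula: 2A = Σ (x_i·y_{i+1} − x_{i+1}·y_i), indices taken mod 6.
Σ = (20) + (8) + (4) + (8) + (20) + (5) = 65
Area = |Σ|/2 = 32.5.
Hole:
Apply Gauss's area formula: 2A = Σ (x_i·y_{i+1} − x_{i+1}·y_i), indices taken mod 3.
V_1→V_2: (2)(-1) − (0)(-3) = -2
V_2→V_3: (0)(-2) − (-2)(-1) = -2
V_3→V_1: (-2)(-3) − (2)(-2) = 10
Σ = 6
Area = |Σ|/2 = 3.
Net area = 32.5 − 3 = 29.5.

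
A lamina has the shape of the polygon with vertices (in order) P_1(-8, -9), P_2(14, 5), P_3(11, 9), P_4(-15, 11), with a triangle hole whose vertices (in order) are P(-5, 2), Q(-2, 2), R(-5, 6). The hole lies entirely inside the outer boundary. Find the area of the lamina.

Outer boundary:
Apply the surveyor's formula: 2A = Σ (x_i·y_{i+1} − x_{i+1}·y_i), indices taken mod 4.
Σ = (86) + (71) + (256) + (223) = 636
Area = |Σ|/2 = 318.
Hole:
Apply the surveyor's formula: 2A = Σ (x_i·y_{i+1} − x_{i+1}·y_i), indices taken mod 3.
Cross-terms: -6, -2, 20  ⇒  Σ = 12
Area = |Σ|/2 = 6.
Net area = 318 − 6 = 312.

312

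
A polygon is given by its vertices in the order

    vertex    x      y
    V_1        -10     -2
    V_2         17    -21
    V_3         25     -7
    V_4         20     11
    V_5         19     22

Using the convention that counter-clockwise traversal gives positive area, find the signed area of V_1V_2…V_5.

Apply the shoelace formula: 2A = Σ (x_i·y_{i+1} − x_{i+1}·y_i), indices taken mod 5.
Σ = (244) + (406) + (415) + (231) + (182) = 1478
Signed area = Σ/2 = 739 (positive ⇒ counter-clockwise traversal).

739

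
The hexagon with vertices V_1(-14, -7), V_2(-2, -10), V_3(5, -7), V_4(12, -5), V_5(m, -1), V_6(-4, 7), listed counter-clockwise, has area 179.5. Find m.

0

The doubled signed area Σ (x_i y_{i+1} − x_{i+1} y_i) is linear in m.
With m=0 it equals 359; the coefficient of m is 12 (from the two edges through V_5).
So 12·m + 359 = 2·179.5 = 359 ⇒ m = 0.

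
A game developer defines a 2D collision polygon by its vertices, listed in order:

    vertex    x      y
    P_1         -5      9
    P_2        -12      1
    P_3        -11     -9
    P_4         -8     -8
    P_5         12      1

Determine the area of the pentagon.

Cross-terms: 103, 119, 16, 88, 113  ⇒  Σ = 439
Area = |Σ|/2 = 219.5.

219.5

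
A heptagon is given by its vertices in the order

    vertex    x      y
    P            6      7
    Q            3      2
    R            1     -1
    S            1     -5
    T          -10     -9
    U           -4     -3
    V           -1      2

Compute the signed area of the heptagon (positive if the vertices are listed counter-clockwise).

Cross-terms: -9, -5, -4, -59, -6, -11, -19  ⇒  Σ = -113
Signed area = Σ/2 = -56.5 (negative ⇒ clockwise traversal).

-56.5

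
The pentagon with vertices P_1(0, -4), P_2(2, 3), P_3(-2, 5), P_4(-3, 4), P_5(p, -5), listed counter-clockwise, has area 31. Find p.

-2

The doubled signed area Σ (x_i y_{i+1} − x_{i+1} y_i) is linear in p.
With p=0 it equals 46; the coefficient of p is -8 (from the two edges through P_5).
So -8·p + 46 = 2·31 = 62 ⇒ p = -2.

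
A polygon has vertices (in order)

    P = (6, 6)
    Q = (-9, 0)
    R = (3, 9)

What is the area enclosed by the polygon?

Σ = (54) + (-81) + (-36) = -63
Area = |Σ|/2 = 31.5.

31.5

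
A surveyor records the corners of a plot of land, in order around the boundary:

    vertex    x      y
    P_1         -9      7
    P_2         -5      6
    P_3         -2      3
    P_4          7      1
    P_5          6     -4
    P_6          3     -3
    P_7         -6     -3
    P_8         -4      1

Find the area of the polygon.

Apply the shoelace (surveyor's) formula: 2A = Σ (x_i·y_{i+1} − x_{i+1}·y_i), indices taken mod 8.
Σ = (-19) + (-3) + (-23) + (-34) + (-6) + (-27) + (-18) + (-19) = -149
Area = |Σ|/2 = 74.5.

74.5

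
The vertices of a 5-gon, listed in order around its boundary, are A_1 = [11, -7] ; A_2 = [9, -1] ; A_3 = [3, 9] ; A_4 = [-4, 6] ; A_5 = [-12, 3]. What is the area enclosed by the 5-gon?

Cross-terms: 52, 84, 54, 60, 51  ⇒  Σ = 301
Area = |Σ|/2 = 150.5.

150.5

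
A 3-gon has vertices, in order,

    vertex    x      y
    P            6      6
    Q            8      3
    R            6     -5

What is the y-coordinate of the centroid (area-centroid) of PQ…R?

4/3

Apply the surveyor's formula. First the cross-terms c_i = x_i·y_{i+1} − x_{i+1}·y_i:
  -30, -58, 66  ⇒  2A = -22, A = -11.
Then Σ (y_i + y_{i+1})·c_i = -88, so ȳ = -88 / (6·(-11)) = 4/3.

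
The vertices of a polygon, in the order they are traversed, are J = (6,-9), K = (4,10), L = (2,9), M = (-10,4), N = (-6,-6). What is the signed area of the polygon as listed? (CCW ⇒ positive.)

J→K: (6)(10) − (4)(-9) = 96
K→L: (4)(9) − (2)(10) = 16
L→M: (2)(4) − (-10)(9) = 98
M→N: (-10)(-6) − (-6)(4) = 84
N→J: (-6)(-9) − (6)(-6) = 90
Σ = 384
Signed area = Σ/2 = 192 (positive ⇒ counter-clockwise traversal).

192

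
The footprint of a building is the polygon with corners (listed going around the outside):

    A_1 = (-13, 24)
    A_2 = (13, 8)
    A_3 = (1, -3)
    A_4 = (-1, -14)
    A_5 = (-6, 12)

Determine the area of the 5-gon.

Apply Gauss's area formula: 2A = Σ (x_i·y_{i+1} − x_{i+1}·y_i), indices taken mod 5.
Cross-terms: -416, -47, -17, -96, 12  ⇒  Σ = -564
Area = |Σ|/2 = 282.

282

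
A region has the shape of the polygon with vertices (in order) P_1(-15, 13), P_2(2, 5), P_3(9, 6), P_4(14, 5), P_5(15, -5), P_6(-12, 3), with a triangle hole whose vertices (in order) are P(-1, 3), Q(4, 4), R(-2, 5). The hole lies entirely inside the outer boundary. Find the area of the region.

Outer boundary:
Apply the surveyor's formula: 2A = Σ (x_i·y_{i+1} − x_{i+1}·y_i), indices taken mod 6.
Cross-terms: -101, -33, -39, -145, -15, -111  ⇒  Σ = -444
Area = |Σ|/2 = 222.
Hole:
Apply the surveyor's formula: 2A = Σ (x_i·y_{i+1} − x_{i+1}·y_i), indices taken mod 3.
Σ = (-16) + (28) + (-1) = 11
Area = |Σ|/2 = 5.5.
Net area = 222 − 5.5 = 216.5.

216.5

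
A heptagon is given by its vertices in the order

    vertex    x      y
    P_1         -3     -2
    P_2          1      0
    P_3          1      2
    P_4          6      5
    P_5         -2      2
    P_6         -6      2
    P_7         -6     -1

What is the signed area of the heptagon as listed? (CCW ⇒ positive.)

27

Apply the shoelace (surveyor's) formula: 2A = Σ (x_i·y_{i+1} − x_{i+1}·y_i), indices taken mod 7.
Σ = (2) + (2) + (-7) + (22) + (8) + (18) + (9) = 54
Signed area = Σ/2 = 27 (positive ⇒ counter-clockwise traversal).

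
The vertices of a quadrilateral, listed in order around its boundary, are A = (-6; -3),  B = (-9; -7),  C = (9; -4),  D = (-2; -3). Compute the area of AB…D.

33.5

Apply the surveyor's formula: 2A = Σ (x_i·y_{i+1} − x_{i+1}·y_i), indices taken mod 4.
Cross-terms: 15, 99, -35, -12  ⇒  Σ = 67
Area = |Σ|/2 = 33.5.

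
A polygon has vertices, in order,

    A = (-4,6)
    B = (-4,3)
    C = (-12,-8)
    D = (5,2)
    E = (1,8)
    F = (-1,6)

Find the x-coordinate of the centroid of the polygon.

-193/83

Apply Gauss's area formula. First the cross-terms c_i = x_i·y_{i+1} − x_{i+1}·y_i:
  12, 68, 16, 38, 14, 18  ⇒  2A = 166, A = 83.
Then Σ (x_i + x_{i+1})·c_i = -1158, so x̄ = -1158 / (6·83) = -193/83.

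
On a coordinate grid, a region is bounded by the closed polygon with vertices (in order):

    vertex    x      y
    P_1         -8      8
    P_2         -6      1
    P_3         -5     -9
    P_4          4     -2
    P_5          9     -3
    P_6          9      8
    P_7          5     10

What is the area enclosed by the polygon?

210

P_1→P_2: (-8)(1) − (-6)(8) = 40
P_2→P_3: (-6)(-9) − (-5)(1) = 59
P_3→P_4: (-5)(-2) − (4)(-9) = 46
P_4→P_5: (4)(-3) − (9)(-2) = 6
P_5→P_6: (9)(8) − (9)(-3) = 99
P_6→P_7: (9)(10) − (5)(8) = 50
P_7→P_1: (5)(8) − (-8)(10) = 120
Σ = 420
Area = |Σ|/2 = 210.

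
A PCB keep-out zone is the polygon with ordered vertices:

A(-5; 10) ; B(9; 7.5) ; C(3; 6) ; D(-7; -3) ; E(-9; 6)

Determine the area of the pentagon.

Σ = (-127.5) + (31.5) + (33) + (-69) + (-60) = -192
Area = |Σ|/2 = 96.

96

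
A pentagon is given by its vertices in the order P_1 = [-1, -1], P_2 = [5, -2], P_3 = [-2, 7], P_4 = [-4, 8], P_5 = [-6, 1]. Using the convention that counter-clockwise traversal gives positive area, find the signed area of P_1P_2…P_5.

Apply the surveyor's formula: 2A = Σ (x_i·y_{i+1} − x_{i+1}·y_i), indices taken mod 5.
Cross-terms: 7, 31, 12, 44, 7  ⇒  Σ = 101
Signed area = Σ/2 = 50.5 (positive ⇒ counter-clockwise traversal).

50.5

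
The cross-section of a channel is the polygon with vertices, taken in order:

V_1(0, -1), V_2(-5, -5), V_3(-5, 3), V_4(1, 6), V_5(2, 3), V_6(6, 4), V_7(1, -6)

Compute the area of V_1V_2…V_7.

Apply Gauss's area formula: 2A = Σ (x_i·y_{i+1} − x_{i+1}·y_i), indices taken mod 7.
Σ = (-5) + (-40) + (-33) + (-9) + (-10) + (-40) + (-1) = -138
Area = |Σ|/2 = 69.

69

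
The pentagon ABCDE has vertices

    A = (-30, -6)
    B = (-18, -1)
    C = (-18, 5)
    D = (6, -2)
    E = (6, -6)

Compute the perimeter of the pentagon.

|AB| = √((12)² + (5)²) = √169 = 13
|BC| = √((0)² + (6)²) = √36 = 6
|CD| = √((24)² + (-7)²) = √625 = 25
|DE| = √((0)² + (-4)²) = √16 = 4
|EA| = √((-36)² + (0)²) = √1296 = 36
Perimeter = 13 + 6 + 25 + 4 + 36 = 84.

84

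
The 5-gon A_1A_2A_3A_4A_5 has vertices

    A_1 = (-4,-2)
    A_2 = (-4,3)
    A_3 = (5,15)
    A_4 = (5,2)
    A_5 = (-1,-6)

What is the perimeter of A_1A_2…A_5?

|A_1A_2| = √((0)² + (5)²) = √25 = 5
|A_2A_3| = √((9)² + (12)²) = √225 = 15
|A_3A_4| = √((0)² + (-13)²) = √169 = 13
|A_4A_5| = √((-6)² + (-8)²) = √100 = 10
|A_5A_1| = √((-3)² + (4)²) = √25 = 5
Perimeter = 5 + 15 + 13 + 10 + 5 = 48.

48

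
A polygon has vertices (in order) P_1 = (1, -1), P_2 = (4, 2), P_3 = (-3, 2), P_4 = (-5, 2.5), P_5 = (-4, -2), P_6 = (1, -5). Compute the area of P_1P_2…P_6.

34.25

Apply the surveyor's formula: 2A = Σ (x_i·y_{i+1} − x_{i+1}·y_i), indices taken mod 6.
Σ = (6) + (14) + (2.5) + (20) + (22) + (4) = 68.5
Area = |Σ|/2 = 34.25.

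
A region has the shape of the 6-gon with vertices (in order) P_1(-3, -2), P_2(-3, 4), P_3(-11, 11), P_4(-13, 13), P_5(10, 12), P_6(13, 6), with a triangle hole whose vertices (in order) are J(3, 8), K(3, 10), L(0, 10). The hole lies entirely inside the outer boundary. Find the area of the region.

Outer boundary:
Σ = (-18) + (11) + (0) + (-286) + (-96) + (-8) = -397
Area = |Σ|/2 = 198.5.
Hole:
Σ = (6) + (30) + (-30) = 6
Area = |Σ|/2 = 3.
Net area = 198.5 − 3 = 195.5.

195.5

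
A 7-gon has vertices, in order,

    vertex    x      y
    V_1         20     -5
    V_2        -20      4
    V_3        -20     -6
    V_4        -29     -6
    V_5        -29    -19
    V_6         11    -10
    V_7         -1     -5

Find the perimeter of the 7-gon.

|V_1V_2| = √((-40)² + (9)²) = √1681 = 41
|V_2V_3| = √((0)² + (-10)²) = √100 = 10
|V_3V_4| = √((-9)² + (0)²) = √81 = 9
|V_4V_5| = √((0)² + (-13)²) = √169 = 13
|V_5V_6| = √((40)² + (9)²) = √1681 = 41
|V_6V_7| = √((-12)² + (5)²) = √169 = 13
|V_7V_1| = √((21)² + (0)²) = √441 = 21
Perimeter = 41 + 10 + 9 + 13 + 41 + 13 + 21 = 148.

148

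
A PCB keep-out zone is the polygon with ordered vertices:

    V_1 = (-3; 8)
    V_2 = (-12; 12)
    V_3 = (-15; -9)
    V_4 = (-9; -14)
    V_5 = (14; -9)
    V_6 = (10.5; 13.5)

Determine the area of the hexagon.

Σ = (60) + (288) + (129) + (277) + (283.5) + (124.5) = 1162
Area = |Σ|/2 = 581.

581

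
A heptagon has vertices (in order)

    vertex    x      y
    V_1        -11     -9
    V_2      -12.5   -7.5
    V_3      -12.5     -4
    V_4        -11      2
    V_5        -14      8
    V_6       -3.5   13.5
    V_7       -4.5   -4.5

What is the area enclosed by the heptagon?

Apply Gauss's area formula: 2A = Σ (x_i·y_{i+1} − x_{i+1}·y_i), indices taken mod 7.
Σ = (-30) + (-43.75) + (-69) + (-60) + (-161) + (76.5) + (-9) = -296.25
Area = |Σ|/2 = 148.125.

148.125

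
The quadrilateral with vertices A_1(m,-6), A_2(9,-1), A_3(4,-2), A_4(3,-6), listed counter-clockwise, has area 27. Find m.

The doubled signed area Σ (x_i y_{i+1} − x_{i+1} y_i) is linear in m.
With m=0 it equals 4; the coefficient of m is 5 (from the two edges through A_1).
So 5·m + 4 = 2·27 = 54 ⇒ m = 10.

10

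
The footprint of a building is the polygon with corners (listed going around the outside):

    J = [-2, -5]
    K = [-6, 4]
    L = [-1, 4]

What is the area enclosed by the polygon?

22.5

Apply the shoelace (surveyor's) formula: 2A = Σ (x_i·y_{i+1} − x_{i+1}·y_i), indices taken mod 3.
Σ = (-38) + (-20) + (13) = -45
Area = |Σ|/2 = 22.5.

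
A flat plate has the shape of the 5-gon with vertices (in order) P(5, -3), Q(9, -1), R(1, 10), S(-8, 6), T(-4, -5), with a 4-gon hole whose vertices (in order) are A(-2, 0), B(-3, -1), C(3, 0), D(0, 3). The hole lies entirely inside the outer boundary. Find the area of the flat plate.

Outer boundary:
Apply Gauss's area formula: 2A = Σ (x_i·y_{i+1} − x_{i+1}·y_i), indices taken mod 5.
P→Q: (5)(-1) − (9)(-3) = 22
Q→R: (9)(10) − (1)(-1) = 91
R→S: (1)(6) − (-8)(10) = 86
S→T: (-8)(-5) − (-4)(6) = 64
T→P: (-4)(-3) − (5)(-5) = 37
Σ = 300
Area = |Σ|/2 = 150.
Hole:
Apply the surveyor's formula: 2A = Σ (x_i·y_{i+1} − x_{i+1}·y_i), indices taken mod 4.
A→B: (-2)(-1) − (-3)(0) = 2
B→C: (-3)(0) − (3)(-1) = 3
C→D: (3)(3) − (0)(0) = 9
D→A: (0)(0) − (-2)(3) = 6
Σ = 20
Area = |Σ|/2 = 10.
Net area = 150 − 10 = 140.

140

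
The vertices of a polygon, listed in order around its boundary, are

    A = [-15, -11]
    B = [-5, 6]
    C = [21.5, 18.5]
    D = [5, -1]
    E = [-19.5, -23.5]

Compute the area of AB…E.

377.75

Σ = (-145) + (-221.5) + (-114) + (-137) + (-138) = -755.5
Area = |Σ|/2 = 377.75.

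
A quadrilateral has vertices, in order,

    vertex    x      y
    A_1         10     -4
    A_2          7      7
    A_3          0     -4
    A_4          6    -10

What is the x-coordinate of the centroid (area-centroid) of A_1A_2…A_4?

283/51

Apply the shoelace (surveyor's) formula. First the cross-terms c_i = x_i·y_{i+1} − x_{i+1}·y_i:
  98, -28, 24, 76  ⇒  2A = 170, A = 85.
Then Σ (x_i + x_{i+1})·c_i = 2830, so x̄ = 2830 / (6·85) = 283/51.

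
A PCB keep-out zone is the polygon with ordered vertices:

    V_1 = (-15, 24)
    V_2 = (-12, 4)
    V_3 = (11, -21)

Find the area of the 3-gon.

192.5

Σ = (228) + (208) + (-51) = 385
Area = |Σ|/2 = 192.5.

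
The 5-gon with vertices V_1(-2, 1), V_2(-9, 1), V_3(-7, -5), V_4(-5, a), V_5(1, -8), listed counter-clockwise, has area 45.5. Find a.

The doubled signed area Σ (x_i y_{i+1} − x_{i+1} y_i) is linear in a.
With a=0 it equals 59; the coefficient of a is -8 (from the two edges through V_4).
So -8·a + 59 = 2·45.5 = 91 ⇒ a = -4.

-4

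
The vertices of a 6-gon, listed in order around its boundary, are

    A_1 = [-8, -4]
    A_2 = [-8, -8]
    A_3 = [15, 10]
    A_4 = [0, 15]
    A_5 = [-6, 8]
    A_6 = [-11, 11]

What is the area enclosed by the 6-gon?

Σ = (32) + (40) + (225) + (90) + (22) + (132) = 541
Area = |Σ|/2 = 270.5.

270.5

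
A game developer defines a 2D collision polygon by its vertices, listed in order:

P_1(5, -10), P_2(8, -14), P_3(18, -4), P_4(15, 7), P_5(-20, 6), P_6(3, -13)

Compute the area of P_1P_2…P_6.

461.5

Σ = (10) + (220) + (186) + (230) + (242) + (35) = 923
Area = |Σ|/2 = 461.5.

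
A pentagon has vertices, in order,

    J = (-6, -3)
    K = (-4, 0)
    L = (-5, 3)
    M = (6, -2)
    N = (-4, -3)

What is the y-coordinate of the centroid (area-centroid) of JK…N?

Apply the shoelace formula. First the cross-terms c_i = x_i·y_{i+1} − x_{i+1}·y_i:
  -12, -12, -8, -26, -6  ⇒  2A = -64, A = -32.
Then Σ (y_i + y_{i+1})·c_i = 158, so ȳ = 158 / (6·(-32)) = -79/96.

-79/96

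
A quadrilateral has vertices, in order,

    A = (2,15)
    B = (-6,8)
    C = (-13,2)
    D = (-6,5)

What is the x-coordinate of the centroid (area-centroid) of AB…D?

-17/3

Apply the shoelace (surveyor's) formula. First the cross-terms c_i = x_i·y_{i+1} − x_{i+1}·y_i:
  106, 92, -53, -100  ⇒  2A = 45, A = 22.5.
Then Σ (x_i + x_{i+1})·c_i = -765, so x̄ = -765 / (6·22.5) = -17/3.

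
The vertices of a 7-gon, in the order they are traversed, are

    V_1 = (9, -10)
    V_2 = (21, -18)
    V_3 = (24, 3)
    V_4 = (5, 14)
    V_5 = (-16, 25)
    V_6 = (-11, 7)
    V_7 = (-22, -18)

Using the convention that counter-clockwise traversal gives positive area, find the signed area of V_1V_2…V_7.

Apply the surveyor's formula: 2A = Σ (x_i·y_{i+1} − x_{i+1}·y_i), indices taken mod 7.
Σ = (48) + (495) + (321) + (349) + (163) + (352) + (382) = 2110
Signed area = Σ/2 = 1055 (positive ⇒ counter-clockwise traversal).

1055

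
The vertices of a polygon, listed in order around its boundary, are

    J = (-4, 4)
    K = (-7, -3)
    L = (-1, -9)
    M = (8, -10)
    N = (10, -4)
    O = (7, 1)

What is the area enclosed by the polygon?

Apply Gauss's area formula: 2A = Σ (x_i·y_{i+1} − x_{i+1}·y_i), indices taken mod 6.
J→K: (-4)(-3) − (-7)(4) = 40
K→L: (-7)(-9) − (-1)(-3) = 60
L→M: (-1)(-10) − (8)(-9) = 82
M→N: (8)(-4) − (10)(-10) = 68
N→O: (10)(1) − (7)(-4) = 38
O→J: (7)(4) − (-4)(1) = 32
Σ = 320
Area = |Σ|/2 = 160.

160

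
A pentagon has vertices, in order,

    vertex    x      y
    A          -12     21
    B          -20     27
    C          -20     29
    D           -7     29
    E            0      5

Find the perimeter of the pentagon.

|AB| = √((-8)² + (6)²) = √100 = 10
|BC| = √((0)² + (2)²) = √4 = 2
|CD| = √((13)² + (0)²) = √169 = 13
|DE| = √((7)² + (-24)²) = √625 = 25
|EA| = √((-12)² + (16)²) = √400 = 20
Perimeter = 10 + 2 + 13 + 25 + 20 = 70.

70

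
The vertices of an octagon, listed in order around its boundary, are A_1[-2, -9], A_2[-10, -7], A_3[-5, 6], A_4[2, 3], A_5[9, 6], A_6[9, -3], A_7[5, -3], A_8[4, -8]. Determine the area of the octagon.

193

Apply the shoelace formula: 2A = Σ (x_i·y_{i+1} − x_{i+1}·y_i), indices taken mod 8.
Σ = (-76) + (-95) + (-27) + (-15) + (-81) + (-12) + (-28) + (-52) = -386
Area = |Σ|/2 = 193.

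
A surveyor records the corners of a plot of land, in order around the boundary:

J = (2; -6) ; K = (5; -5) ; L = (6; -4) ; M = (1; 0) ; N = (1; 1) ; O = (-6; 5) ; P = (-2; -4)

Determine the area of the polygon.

J→K: (2)(-5) − (5)(-6) = 20
K→L: (5)(-4) − (6)(-5) = 10
L→M: (6)(0) − (1)(-4) = 4
M→N: (1)(1) − (1)(0) = 1
N→O: (1)(5) − (-6)(1) = 11
O→P: (-6)(-4) − (-2)(5) = 34
P→J: (-2)(-6) − (2)(-4) = 20
Σ = 100
Area = |Σ|/2 = 50.

50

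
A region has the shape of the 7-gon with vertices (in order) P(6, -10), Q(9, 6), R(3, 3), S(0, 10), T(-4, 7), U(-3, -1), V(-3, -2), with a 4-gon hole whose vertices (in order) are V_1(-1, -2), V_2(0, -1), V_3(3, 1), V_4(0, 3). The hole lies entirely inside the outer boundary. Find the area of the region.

Outer boundary:
Σ = (126) + (9) + (30) + (40) + (25) + (3) + (42) = 275
Area = |Σ|/2 = 137.5.
Hole:
V_1→V_2: (-1)(-1) − (0)(-2) = 1
V_2→V_3: (0)(1) − (3)(-1) = 3
V_3→V_4: (3)(3) − (0)(1) = 9
V_4→V_1: (0)(-2) − (-1)(3) = 3
Σ = 16
Area = |Σ|/2 = 8.
Net area = 137.5 − 8 = 129.5.

129.5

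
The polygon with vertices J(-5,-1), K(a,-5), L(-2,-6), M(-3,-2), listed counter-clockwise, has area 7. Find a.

Write out the shoelace sum; only the two edges meeting at K involve a:
2·Area = [((-5)·(-5) − a·(-1)) + (a·(-6) − (-2)·(-5))] + -21
       = -5·a + -6 = 14
⇒ a = -4.

-4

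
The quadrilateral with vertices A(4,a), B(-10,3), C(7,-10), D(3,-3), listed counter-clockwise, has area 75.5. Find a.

The doubled signed area Σ (x_i y_{i+1} − x_{i+1} y_i) is linear in a.
With a=0 it equals 112; the coefficient of a is 13 (from the two edges through A).
So 13·a + 112 = 2·75.5 = 151 ⇒ a = 3.

3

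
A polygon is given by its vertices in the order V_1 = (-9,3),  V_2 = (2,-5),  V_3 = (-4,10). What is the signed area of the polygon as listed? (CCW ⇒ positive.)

Apply the shoelace (surveyor's) formula: 2A = Σ (x_i·y_{i+1} − x_{i+1}·y_i), indices taken mod 3.
Σ = (39) + (0) + (78) = 117
Signed area = Σ/2 = 58.5 (positive ⇒ counter-clockwise traversal).

58.5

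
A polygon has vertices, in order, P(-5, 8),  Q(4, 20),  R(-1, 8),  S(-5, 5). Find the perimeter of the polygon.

|PQ| = √((9)² + (12)²) = √225 = 15
|QR| = √((-5)² + (-12)²) = √169 = 13
|RS| = √((-4)² + (-3)²) = √25 = 5
|SP| = √((0)² + (3)²) = √9 = 3
Perimeter = 15 + 13 + 5 + 3 = 36.

36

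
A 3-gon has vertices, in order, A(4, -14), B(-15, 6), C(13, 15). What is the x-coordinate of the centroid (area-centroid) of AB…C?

2/3

Apply the surveyor's formula. First the cross-terms c_i = x_i·y_{i+1} − x_{i+1}·y_i:
  -186, -303, -242  ⇒  2A = -731, A = -365.5.
Then Σ (x_i + x_{i+1})·c_i = -1462, so x̄ = -1462 / (6·(-365.5)) = 2/3.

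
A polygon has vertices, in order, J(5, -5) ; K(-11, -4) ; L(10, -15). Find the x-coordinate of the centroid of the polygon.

Apply the shoelace formula. First the cross-terms c_i = x_i·y_{i+1} − x_{i+1}·y_i:
  -75, 205, 25  ⇒  2A = 155, A = 77.5.
Then Σ (x_i + x_{i+1})·c_i = 620, so x̄ = 620 / (6·77.5) = 4/3.

4/3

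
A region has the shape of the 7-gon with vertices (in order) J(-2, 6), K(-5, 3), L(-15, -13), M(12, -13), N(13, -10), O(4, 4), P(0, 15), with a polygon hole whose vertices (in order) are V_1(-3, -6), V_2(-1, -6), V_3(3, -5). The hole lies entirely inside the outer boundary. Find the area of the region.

Outer boundary:
Apply Gauss's area formula: 2A = Σ (x_i·y_{i+1} − x_{i+1}·y_i), indices taken mod 7.
Cross-terms: 24, 110, 351, 49, 92, 60, 30  ⇒  Σ = 716
Area = |Σ|/2 = 358.
Hole:
Apply the surveyor's formula: 2A = Σ (x_i·y_{i+1} − x_{i+1}·y_i), indices taken mod 3.
Σ = (12) + (23) + (-33) = 2
Area = |Σ|/2 = 1.
Net area = 358 − 1 = 357.

357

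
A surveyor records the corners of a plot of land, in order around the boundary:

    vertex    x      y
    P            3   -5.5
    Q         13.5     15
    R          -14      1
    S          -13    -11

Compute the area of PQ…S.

307.125

Apply the shoelace formula: 2A = Σ (x_i·y_{i+1} − x_{i+1}·y_i), indices taken mod 4.
Σ = (119.25) + (223.5) + (167) + (104.5) = 614.25
Area = |Σ|/2 = 307.125.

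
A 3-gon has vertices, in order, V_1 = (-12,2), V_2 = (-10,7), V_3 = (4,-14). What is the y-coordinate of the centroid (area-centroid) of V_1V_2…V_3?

Apply Gauss's area formula. First the cross-terms c_i = x_i·y_{i+1} − x_{i+1}·y_i:
  -64, 112, -160  ⇒  2A = -112, A = -56.
Then Σ (y_i + y_{i+1})·c_i = 560, so ȳ = 560 / (6·(-56)) = -5/3.

-5/3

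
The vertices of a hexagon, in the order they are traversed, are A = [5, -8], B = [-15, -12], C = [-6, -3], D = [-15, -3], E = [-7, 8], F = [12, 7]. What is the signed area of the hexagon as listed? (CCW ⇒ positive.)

-325.5

Apply the shoelace (surveyor's) formula: 2A = Σ (x_i·y_{i+1} − x_{i+1}·y_i), indices taken mod 6.
Cross-terms: -180, -27, -27, -141, -145, -131  ⇒  Σ = -651
Signed area = Σ/2 = -325.5 (negative ⇒ clockwise traversal).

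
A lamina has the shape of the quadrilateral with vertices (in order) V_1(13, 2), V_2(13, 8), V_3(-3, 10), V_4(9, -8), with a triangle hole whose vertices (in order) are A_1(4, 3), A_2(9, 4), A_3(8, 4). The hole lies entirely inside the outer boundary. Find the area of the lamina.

Outer boundary:
Apply the shoelace formula: 2A = Σ (x_i·y_{i+1} − x_{i+1}·y_i), indices taken mod 4.
Σ = (78) + (154) + (-66) + (122) = 288
Area = |Σ|/2 = 144.
Hole:
Apply the surveyor's formula: 2A = Σ (x_i·y_{i+1} − x_{i+1}·y_i), indices taken mod 3.
Cross-terms: -11, 4, 8  ⇒  Σ = 1
Area = |Σ|/2 = 0.5.
Net area = 144 − 0.5 = 143.5.

143.5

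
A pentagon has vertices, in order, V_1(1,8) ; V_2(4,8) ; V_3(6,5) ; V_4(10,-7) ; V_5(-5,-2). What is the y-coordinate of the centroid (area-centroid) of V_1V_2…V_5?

Apply the surveyor's formula. First the cross-terms c_i = x_i·y_{i+1} − x_{i+1}·y_i:
  -24, -28, -92, -55, -38  ⇒  2A = -237, A = -118.5.
Then Σ (y_i + y_{i+1})·c_i = -297, so ȳ = -297 / (6·(-118.5)) = 33/79.

33/79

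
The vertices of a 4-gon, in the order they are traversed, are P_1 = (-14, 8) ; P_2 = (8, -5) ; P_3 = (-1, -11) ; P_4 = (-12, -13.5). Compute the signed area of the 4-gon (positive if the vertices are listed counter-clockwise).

Apply the surveyor's formula: 2A = Σ (x_i·y_{i+1} − x_{i+1}·y_i), indices taken mod 4.
Σ = (6) + (-93) + (-118.5) + (-285) = -490.5
Signed area = Σ/2 = -245.25 (negative ⇒ clockwise traversal).

-245.25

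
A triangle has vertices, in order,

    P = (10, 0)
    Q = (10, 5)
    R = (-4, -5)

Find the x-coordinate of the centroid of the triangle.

Apply the shoelace formula. First the cross-terms c_i = x_i·y_{i+1} − x_{i+1}·y_i:
  50, -30, 50  ⇒  2A = 70, A = 35.
Then Σ (x_i + x_{i+1})·c_i = 1120, so x̄ = 1120 / (6·35) = 16/3.

16/3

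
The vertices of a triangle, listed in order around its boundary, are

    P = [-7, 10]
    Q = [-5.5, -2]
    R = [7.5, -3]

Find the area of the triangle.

77.25

Apply the surveyor's formula: 2A = Σ (x_i·y_{i+1} − x_{i+1}·y_i), indices taken mod 3.
P→Q: (-7)(-2) − (-5.5)(10) = 69
Q→R: (-5.5)(-3) − (7.5)(-2) = 31.5
R→P: (7.5)(10) − (-7)(-3) = 54
Σ = 154.5
Area = |Σ|/2 = 77.25.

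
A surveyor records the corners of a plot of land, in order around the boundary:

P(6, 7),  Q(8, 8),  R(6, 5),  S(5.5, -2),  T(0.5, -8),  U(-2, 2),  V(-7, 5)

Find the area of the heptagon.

94.25

Apply Gauss's area formula: 2A = Σ (x_i·y_{i+1} − x_{i+1}·y_i), indices taken mod 7.
Σ = (-8) + (-8) + (-39.5) + (-43) + (-15) + (4) + (-79) = -188.5
Area = |Σ|/2 = 94.25.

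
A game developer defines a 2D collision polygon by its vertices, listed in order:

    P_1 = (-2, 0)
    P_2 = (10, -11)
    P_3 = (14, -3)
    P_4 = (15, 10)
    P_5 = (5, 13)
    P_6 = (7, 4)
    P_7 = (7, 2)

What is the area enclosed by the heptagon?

197.5

Apply Gauss's area formula: 2A = Σ (x_i·y_{i+1} − x_{i+1}·y_i), indices taken mod 7.
Σ = (22) + (124) + (185) + (145) + (-71) + (-14) + (4) = 395
Area = |Σ|/2 = 197.5.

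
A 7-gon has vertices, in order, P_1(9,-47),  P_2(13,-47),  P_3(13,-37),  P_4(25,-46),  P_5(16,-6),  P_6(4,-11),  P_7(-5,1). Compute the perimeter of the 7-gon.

|P_1P_2| = √((4)² + (0)²) = √16 = 4
|P_2P_3| = √((0)² + (10)²) = √100 = 10
|P_3P_4| = √((12)² + (-9)²) = √225 = 15
|P_4P_5| = √((-9)² + (40)²) = √1681 = 41
|P_5P_6| = √((-12)² + (-5)²) = √169 = 13
|P_6P_7| = √((-9)² + (12)²) = √225 = 15
|P_7P_1| = √((14)² + (-48)²) = √2500 = 50
Perimeter = 4 + 10 + 15 + 41 + 13 + 15 + 50 = 148.

148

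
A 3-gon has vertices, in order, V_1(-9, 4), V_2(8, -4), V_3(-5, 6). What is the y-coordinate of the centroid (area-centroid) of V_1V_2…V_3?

Apply the surveyor's formula. First the cross-terms c_i = x_i·y_{i+1} − x_{i+1}·y_i:
  4, 28, 34  ⇒  2A = 66, A = 33.
Then Σ (y_i + y_{i+1})·c_i = 396, so ȳ = 396 / (6·33) = 2.

2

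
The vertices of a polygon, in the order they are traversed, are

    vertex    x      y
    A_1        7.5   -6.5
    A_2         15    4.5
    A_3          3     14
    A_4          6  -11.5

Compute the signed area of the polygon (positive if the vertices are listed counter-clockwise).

Apply the shoelace formula: 2A = Σ (x_i·y_{i+1} − x_{i+1}·y_i), indices taken mod 4.
Cross-terms: 131.25, 196.5, -118.5, 47.25  ⇒  Σ = 256.5
Signed area = Σ/2 = 128.25 (positive ⇒ counter-clockwise traversal).

128.25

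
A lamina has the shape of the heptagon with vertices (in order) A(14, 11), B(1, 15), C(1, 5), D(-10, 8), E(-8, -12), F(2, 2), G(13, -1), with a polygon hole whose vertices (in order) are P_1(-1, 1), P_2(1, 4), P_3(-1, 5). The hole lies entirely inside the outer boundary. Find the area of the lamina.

280

Outer boundary:
Apply Gauss's area formula: 2A = Σ (x_i·y_{i+1} − x_{i+1}·y_i), indices taken mod 7.
Σ = (199) + (-10) + (58) + (184) + (8) + (-28) + (157) = 568
Area = |Σ|/2 = 284.
Hole:
Apply the surveyor's formula: 2A = Σ (x_i·y_{i+1} − x_{i+1}·y_i), indices taken mod 3.
Σ = (-5) + (9) + (4) = 8
Area = |Σ|/2 = 4.
Net area = 284 − 4 = 280.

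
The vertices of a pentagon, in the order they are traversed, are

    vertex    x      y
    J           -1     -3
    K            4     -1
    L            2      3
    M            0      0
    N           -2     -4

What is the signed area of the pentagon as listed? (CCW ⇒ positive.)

14.5

Apply the shoelace formula: 2A = Σ (x_i·y_{i+1} − x_{i+1}·y_i), indices taken mod 5.
J→K: (-1)(-1) − (4)(-3) = 13
K→L: (4)(3) − (2)(-1) = 14
L→M: (2)(0) − (0)(3) = 0
M→N: (0)(-4) − (-2)(0) = 0
N→J: (-2)(-3) − (-1)(-4) = 2
Σ = 29
Signed area = Σ/2 = 14.5 (positive ⇒ counter-clockwise traversal).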